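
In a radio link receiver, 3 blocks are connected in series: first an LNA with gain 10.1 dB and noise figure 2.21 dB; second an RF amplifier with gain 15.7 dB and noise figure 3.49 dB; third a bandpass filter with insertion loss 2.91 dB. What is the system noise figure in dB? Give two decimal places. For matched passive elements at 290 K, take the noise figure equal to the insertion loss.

Convert to linear (a loss of L dB is a gain of −L dB): F_i = 10^(NF_i/10), G_i = 10^(G_i,dB/10)
  Stage 1: F_1 = 10^(2.21/10) = 1.663, G_1 = 10^(10.1/10) = 10.23
  Stage 2: F_2 = 10^(3.49/10) = 2.234, G_2 = 10^(15.7/10) = 37.15
  Stage 3: F_3 = 10^(2.91/10) = 1.954, G_3 = 10^(−2.91/10) = 0.5117
Friis cascade:
  F = 1.663 + (2.234 − 1)/10.23 + (1.954 − 1)/380.2 = 1.786
NF = 10 log₁₀(1.786) = 2.52 dB

2.52 dB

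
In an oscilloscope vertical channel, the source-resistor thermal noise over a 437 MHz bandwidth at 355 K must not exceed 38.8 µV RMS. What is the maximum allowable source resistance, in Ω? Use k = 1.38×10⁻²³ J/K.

176 Ω

Johnson–Nyquist: V_n = √(4kTRB) ⇒ R = V_n² / (4kTB)
4kTB = 4 × 1.38×10⁻²³ × 355 × 4.37×10⁸ = 8.56×10⁻¹²
R = (3.88×10⁻⁵)² / 8.56×10⁻¹² = 1.76×10² Ω = 176 Ω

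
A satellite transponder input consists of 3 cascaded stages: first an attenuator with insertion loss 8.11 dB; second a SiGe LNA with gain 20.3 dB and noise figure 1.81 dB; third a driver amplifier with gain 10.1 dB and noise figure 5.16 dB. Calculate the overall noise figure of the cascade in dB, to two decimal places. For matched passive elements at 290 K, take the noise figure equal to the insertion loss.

Convert to linear (a loss of L dB is a gain of −L dB): F_i = 10^(NF_i/10), G_i = 10^(G_i,dB/10)
  Stage 1: F_1 = 10^(8.11/10) = 6.471, G_1 = 10^(−8.11/10) = 0.1545
  Stage 2: F_2 = 10^(1.81/10) = 1.517, G_2 = 10^(20.3/10) = 107.2
  Stage 3: F_3 = 10^(5.16/10) = 3.281, G_3 = 10^(10.1/10) = 10.23
Friis cascade:
  F = 6.471 + (1.517 − 1)/0.1545 + (3.281 − 1)/16.56 = 9.955
NF = 10 log₁₀(9.955) = 9.98 dB

9.98 dB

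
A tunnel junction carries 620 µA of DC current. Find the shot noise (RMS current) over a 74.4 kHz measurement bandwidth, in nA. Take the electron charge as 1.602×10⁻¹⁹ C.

3.84 nA

I_n = √(2qI·B)
2qI·B = 2 × 1.602×10⁻¹⁹ × 6.20×10⁻⁴ × 7.44×10⁴ = 1.48×10⁻¹⁷ A²
I_n = √(1.48×10⁻¹⁷) = 3.84×10⁻⁹ A = 3.84 nA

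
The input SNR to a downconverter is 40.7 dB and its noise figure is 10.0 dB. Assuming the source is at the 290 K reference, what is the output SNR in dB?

By definition F = SNR_in/SNR_out, so in dB: SNR_out = SNR_in − NF
SNR_out = 40.7 − 10.0 = 30.7 dB

30.7 dB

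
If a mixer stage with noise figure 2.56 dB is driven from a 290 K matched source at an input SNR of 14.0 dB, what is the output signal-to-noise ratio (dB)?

By definition F = SNR_in/SNR_out, so in dB: SNR_out = SNR_in − NF
SNR_out = 14.0 − 2.56 = 11.44 dB

11.44 dB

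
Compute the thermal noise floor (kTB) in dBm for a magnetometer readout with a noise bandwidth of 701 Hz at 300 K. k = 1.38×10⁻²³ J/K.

P_n = kTB = 1.38×10⁻²³ × 300 × 7.01×10² = 2.90×10⁻¹⁸ W
In dBm: 10 log₁₀(2.90×10⁻¹⁸ / 10⁻³) = −145.4 dBm

−145.4 dBm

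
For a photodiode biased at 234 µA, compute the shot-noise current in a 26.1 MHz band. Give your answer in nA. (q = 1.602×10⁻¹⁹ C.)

I_n = √(2qI·B)
2qI·B = 2 × 1.602×10⁻¹⁹ × 2.34×10⁻⁴ × 2.61×10⁷ = 1.96×10⁻¹⁵ A²
I_n = √(1.96×10⁻¹⁵) = 4.42×10⁻⁸ A = 44.2 nA

44.2 nA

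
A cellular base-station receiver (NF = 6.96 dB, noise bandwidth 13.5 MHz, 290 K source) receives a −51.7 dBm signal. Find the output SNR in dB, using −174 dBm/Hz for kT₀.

44.0 dB

Noise floor: N = −174 + 10 log₁₀(B) + NF
10 log₁₀(1.35×10⁷) = 71.3 dB
N = −174 + 71.3 + 6.96 = −95.74 dBm
SNR = P_sig − N = −51.7 − (−95.74) = 44.04 dB → 44.0 dB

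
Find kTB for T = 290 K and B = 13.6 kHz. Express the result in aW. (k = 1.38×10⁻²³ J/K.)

54.4 aW

P_n = kTB = 1.38×10⁻²³ × 290 × 1.36×10⁴ = 5.44×10⁻¹⁷ W = 54.4 aW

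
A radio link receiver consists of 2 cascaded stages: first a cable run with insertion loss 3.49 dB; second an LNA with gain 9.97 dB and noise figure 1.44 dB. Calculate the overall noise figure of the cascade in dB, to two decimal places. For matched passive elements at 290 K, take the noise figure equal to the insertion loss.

4.93 dB

Convert to linear (a loss of L dB is a gain of −L dB): F_i = 10^(NF_i/10), G_i = 10^(G_i,dB/10)
  Stage 1: F_1 = 10^(3.49/10) = 2.234, G_1 = 10^(−3.49/10) = 0.4477
  Stage 2: F_2 = 10^(1.44/10) = 1.393, G_2 = 10^(9.97/10) = 9.931
Friis cascade:
  F = 2.234 + (1.393 − 1)/0.4477 = 3.112
NF = 10 log₁₀(3.112) = 4.93 dB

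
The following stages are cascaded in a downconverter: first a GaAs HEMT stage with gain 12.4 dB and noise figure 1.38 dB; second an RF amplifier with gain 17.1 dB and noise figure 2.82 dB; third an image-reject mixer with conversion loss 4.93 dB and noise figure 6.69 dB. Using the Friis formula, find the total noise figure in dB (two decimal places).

Convert to linear (a loss of L dB is a gain of −L dB): F_i = 10^(NF_i/10), G_i = 10^(G_i,dB/10)
  Stage 1: F_1 = 10^(1.38/10) = 1.374, G_1 = 10^(12.4/10) = 17.38
  Stage 2: F_2 = 10^(2.82/10) = 1.914, G_2 = 10^(17.1/10) = 51.29
  Stage 3: F_3 = 10^(6.69/10) = 4.667, G_3 = 10^(−4.93/10) = 0.3214
Friis cascade:
  F = 1.374 + (1.914 − 1)/17.38 + (4.667 − 1)/891.3 = 1.431
NF = 10 log₁₀(1.431) = 1.56 dB

1.56 dB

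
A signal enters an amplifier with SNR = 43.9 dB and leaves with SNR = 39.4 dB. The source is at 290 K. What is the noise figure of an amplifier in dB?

4.5 dB

NF (dB) = SNR_in(dB) − SNR_out(dB) when the source is at T₀
NF = 43.9 − 39.4 = 4.5 dB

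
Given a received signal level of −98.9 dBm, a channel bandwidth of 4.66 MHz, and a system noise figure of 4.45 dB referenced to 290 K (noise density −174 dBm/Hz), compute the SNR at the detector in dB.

4.0 dB

Noise floor: N = −174 + 10 log₁₀(B) + NF
10 log₁₀(4.66×10⁶) = 66.68 dB
N = −174 + 66.68 + 4.45 = −102.87 dBm
SNR = P_sig − N = −98.9 − (−102.87) = 3.97 dB → 4.0 dB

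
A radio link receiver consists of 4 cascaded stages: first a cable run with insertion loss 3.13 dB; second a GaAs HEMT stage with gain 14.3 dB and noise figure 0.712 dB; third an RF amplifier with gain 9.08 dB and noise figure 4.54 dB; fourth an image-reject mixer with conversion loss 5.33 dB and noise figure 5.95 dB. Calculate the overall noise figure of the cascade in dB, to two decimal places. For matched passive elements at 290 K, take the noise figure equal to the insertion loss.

4.13 dB

Convert to linear (a loss of L dB is a gain of −L dB): F_i = 10^(NF_i/10), G_i = 10^(G_i,dB/10)
  Stage 1: F_1 = 10^(3.13/10) = 2.056, G_1 = 10^(−3.13/10) = 0.4864
  Stage 2: F_2 = 10^(0.712/10) = 1.178, G_2 = 10^(14.3/10) = 26.92
  Stage 3: F_3 = 10^(4.54/10) = 2.844, G_3 = 10^(9.08/10) = 8.091
  Stage 4: F_4 = 10^(5.95/10) = 3.936, G_4 = 10^(−5.33/10) = 0.2931
Friis cascade:
  F = 2.056 + (1.178 − 1)/0.4864 + (2.844 − 1)/13.09 + (3.936 − 1)/105.9 = 2.591
NF = 10 log₁₀(2.591) = 4.13 dB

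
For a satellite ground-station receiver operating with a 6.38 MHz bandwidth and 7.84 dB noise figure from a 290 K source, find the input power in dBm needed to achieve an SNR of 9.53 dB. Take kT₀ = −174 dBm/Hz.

−88.6 dBm

Sensitivity = −174 + 10 log₁₀(B) + NF + SNR_min
= −174 + 68.05 + 7.84 + 9.53
= −88.58 dBm → −88.6 dBm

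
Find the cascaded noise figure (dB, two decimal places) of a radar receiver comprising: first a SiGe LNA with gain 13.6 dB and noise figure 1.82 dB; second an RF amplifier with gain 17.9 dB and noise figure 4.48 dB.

Convert to linear (a loss of L dB is a gain of −L dB): F_i = 10^(NF_i/10), G_i = 10^(G_i,dB/10)
  Stage 1: F_1 = 10^(1.82/10) = 1.521, G_1 = 10^(13.6/10) = 22.91
  Stage 2: F_2 = 10^(4.48/10) = 2.805, G_2 = 10^(17.9/10) = 61.66
Friis cascade:
  F = 1.521 + (2.805 − 1)/22.91 = 1.599
NF = 10 log₁₀(1.599) = 2.04 dB

2.04 dB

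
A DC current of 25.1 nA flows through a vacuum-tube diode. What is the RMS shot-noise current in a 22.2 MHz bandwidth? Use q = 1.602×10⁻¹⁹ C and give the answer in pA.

423 pA

I_n = √(2qI·B)
2qI·B = 2 × 1.602×10⁻¹⁹ × 2.51×10⁻⁸ × 2.22×10⁷ = 1.79×10⁻¹⁹ A²
I_n = √(1.79×10⁻¹⁹) = 4.23×10⁻¹⁰ A = 423 pA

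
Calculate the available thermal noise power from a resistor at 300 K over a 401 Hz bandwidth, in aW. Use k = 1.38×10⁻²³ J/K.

1.66 aW

P_n = kTB = 1.38×10⁻²³ × 300 × 4.01×10² = 1.66×10⁻¹⁸ W = 1.66 aW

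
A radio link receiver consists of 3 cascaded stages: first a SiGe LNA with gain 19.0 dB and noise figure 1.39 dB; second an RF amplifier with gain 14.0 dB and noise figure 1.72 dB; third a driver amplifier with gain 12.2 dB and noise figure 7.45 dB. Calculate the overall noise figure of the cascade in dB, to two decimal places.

1.42 dB

Convert to linear (a loss of L dB is a gain of −L dB): F_i = 10^(NF_i/10), G_i = 10^(G_i,dB/10)
  Stage 1: F_1 = 10^(1.39/10) = 1.377, G_1 = 10^(19.0/10) = 79.43
  Stage 2: F_2 = 10^(1.72/10) = 1.486, G_2 = 10^(14.0/10) = 25.12
  Stage 3: F_3 = 10^(7.45/10) = 5.559, G_3 = 10^(12.2/10) = 16.60
Friis cascade:
  F = 1.377 + (1.486 − 1)/79.43 + (5.559 − 1)/1995 = 1.386
NF = 10 log₁₀(1.386) = 1.42 dB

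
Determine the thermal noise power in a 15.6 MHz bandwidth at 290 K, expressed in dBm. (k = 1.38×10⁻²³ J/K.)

−102.0 dBm

P_n = kTB = 1.38×10⁻²³ × 290 × 1.56×10⁷ = 6.24×10⁻¹⁴ W
In dBm: 10 log₁₀(6.24×10⁻¹⁴ / 10⁻³) = −102.0 dBm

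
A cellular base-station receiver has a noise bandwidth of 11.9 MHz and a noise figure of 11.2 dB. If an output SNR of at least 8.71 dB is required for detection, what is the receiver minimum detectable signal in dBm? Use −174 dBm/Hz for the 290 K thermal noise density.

−83.3 dBm

Sensitivity = −174 + 10 log₁₀(B) + NF + SNR_min
= −174 + 70.76 + 11.2 + 8.71
= −83.33 dBm → −83.3 dBm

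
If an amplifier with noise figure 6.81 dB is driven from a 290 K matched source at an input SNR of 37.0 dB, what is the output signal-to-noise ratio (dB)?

By definition F = SNR_in/SNR_out, so in dB: SNR_out = SNR_in − NF
SNR_out = 37.0 − 6.81 = 30.19 dB

30.19 dB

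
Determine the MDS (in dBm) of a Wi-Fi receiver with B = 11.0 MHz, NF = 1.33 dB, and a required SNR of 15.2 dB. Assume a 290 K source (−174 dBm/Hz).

Sensitivity = −174 + 10 log₁₀(B) + NF + SNR_min
= −174 + 70.41 + 1.33 + 15.2
= −87.06 dBm → −87.1 dBm

−87.1 dBm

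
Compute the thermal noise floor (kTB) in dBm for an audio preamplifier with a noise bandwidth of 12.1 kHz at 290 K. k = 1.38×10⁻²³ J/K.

−133.1 dBm

P_n = kTB = 1.38×10⁻²³ × 290 × 1.21×10⁴ = 4.84×10⁻¹⁷ W
In dBm: 10 log₁₀(4.84×10⁻¹⁷ / 10⁻³) = −133.1 dBm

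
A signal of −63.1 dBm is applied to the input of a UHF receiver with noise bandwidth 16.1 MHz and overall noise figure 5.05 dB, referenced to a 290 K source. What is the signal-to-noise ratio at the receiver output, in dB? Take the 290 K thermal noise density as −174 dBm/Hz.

Noise floor: N = −174 + 10 log₁₀(B) + NF
10 log₁₀(1.61×10⁷) = 72.07 dB
N = −174 + 72.07 + 5.05 = −96.88 dBm
SNR = P_sig − N = −63.1 − (−96.88) = 33.78 dB → 33.8 dB

33.8 dB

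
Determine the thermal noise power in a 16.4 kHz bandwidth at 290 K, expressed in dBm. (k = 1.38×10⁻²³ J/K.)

P_n = kTB = 1.38×10⁻²³ × 290 × 1.64×10⁴ = 6.56×10⁻¹⁷ W
In dBm: 10 log₁₀(6.56×10⁻¹⁷ / 10⁻³) = −131.8 dBm

−131.8 dBm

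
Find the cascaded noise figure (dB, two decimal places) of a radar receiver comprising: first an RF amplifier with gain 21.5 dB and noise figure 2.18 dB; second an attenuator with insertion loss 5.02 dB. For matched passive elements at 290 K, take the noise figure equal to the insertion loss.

Convert to linear (a loss of L dB is a gain of −L dB): F_i = 10^(NF_i/10), G_i = 10^(G_i,dB/10)
  Stage 1: F_1 = 10^(2.18/10) = 1.652, G_1 = 10^(21.5/10) = 141.3
  Stage 2: F_2 = 10^(5.02/10) = 3.177, G_2 = 10^(−5.02/10) = 0.3148
Friis cascade:
  F = 1.652 + (3.177 − 1)/141.3 = 1.667
NF = 10 log₁₀(1.667) = 2.22 dB

2.22 dB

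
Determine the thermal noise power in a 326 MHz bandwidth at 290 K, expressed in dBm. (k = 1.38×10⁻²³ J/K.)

−88.8 dBm

P_n = kTB = 1.38×10⁻²³ × 290 × 3.26×10⁸ = 1.30×10⁻¹² W
In dBm: 10 log₁₀(1.30×10⁻¹² / 10⁻³) = −88.8 dBm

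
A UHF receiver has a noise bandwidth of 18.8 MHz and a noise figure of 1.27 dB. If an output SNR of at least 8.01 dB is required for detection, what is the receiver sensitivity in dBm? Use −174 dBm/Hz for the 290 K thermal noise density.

−92.0 dBm

Sensitivity = −174 + 10 log₁₀(B) + NF + SNR_min
= −174 + 72.74 + 1.27 + 8.01
= −91.98 dBm → −92.0 dBm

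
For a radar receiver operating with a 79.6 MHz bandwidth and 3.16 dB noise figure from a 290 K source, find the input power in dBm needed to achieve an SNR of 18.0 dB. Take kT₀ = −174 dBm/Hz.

Sensitivity = −174 + 10 log₁₀(B) + NF + SNR_min
= −174 + 79.01 + 3.16 + 18.0
= −73.83 dBm → −73.8 dBm

−73.8 dBm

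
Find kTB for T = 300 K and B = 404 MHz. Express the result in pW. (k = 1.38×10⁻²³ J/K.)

1.67 pW

P_n = kTB = 1.38×10⁻²³ × 300 × 4.04×10⁸ = 1.67×10⁻¹² W = 1.67 pW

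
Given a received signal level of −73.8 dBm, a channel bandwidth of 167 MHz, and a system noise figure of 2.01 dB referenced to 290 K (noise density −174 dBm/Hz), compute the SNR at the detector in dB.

Noise floor: N = −174 + 10 log₁₀(B) + NF
10 log₁₀(1.67×10⁸) = 82.23 dB
N = −174 + 82.23 + 2.01 = −89.76 dBm
SNR = P_sig − N = −73.8 − (−89.76) = 15.96 dB → 16.0 dB

16.0 dB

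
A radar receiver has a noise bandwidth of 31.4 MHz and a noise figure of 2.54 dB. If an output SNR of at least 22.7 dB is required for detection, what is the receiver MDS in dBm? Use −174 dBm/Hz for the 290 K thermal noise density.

−73.8 dBm

Sensitivity = −174 + 10 log₁₀(B) + NF + SNR_min
= −174 + 74.97 + 2.54 + 22.7
= −73.79 dBm → −73.8 dBm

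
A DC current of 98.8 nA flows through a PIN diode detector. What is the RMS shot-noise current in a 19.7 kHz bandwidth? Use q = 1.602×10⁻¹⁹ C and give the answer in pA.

25.0 pA

I_n = √(2qI·B)
2qI·B = 2 × 1.602×10⁻¹⁹ × 9.88×10⁻⁸ × 1.97×10⁴ = 6.24×10⁻²² A²
I_n = √(6.24×10⁻²²) = 2.50×10⁻¹¹ A = 25.0 pA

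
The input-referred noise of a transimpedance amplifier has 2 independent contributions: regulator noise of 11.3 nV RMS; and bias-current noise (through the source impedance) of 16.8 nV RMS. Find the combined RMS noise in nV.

Uncorrelated sources add in power (mean-square): V_tot = √(ΣV_i²)
V_tot = √[(1.13×10⁻⁸)² + (1.68×10⁻⁸)²] = 2.02×10⁻⁸ V = 20.2 nV

20.2 nV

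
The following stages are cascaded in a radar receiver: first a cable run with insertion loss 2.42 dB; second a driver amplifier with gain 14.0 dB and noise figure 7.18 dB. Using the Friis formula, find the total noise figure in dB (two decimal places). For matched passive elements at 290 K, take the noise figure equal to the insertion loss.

Convert to linear (a loss of L dB is a gain of −L dB): F_i = 10^(NF_i/10), G_i = 10^(G_i,dB/10)
  Stage 1: F_1 = 10^(2.42/10) = 1.746, G_1 = 10^(−2.42/10) = 0.5728
  Stage 2: F_2 = 10^(7.18/10) = 5.224, G_2 = 10^(14.0/10) = 25.12
Friis cascade:
  F = 1.746 + (5.224 − 1)/0.5728 = 9.120
NF = 10 log₁₀(9.120) = 9.60 dB

9.60 dB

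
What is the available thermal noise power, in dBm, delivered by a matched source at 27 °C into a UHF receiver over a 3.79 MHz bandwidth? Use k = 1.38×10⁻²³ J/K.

−108.0 dBm

T = 27 °C + 273.15 = 300.15 K
P_n = kTB = 1.38×10⁻²³ × 300.15 × 3.79×10⁶ = 1.57×10⁻¹⁴ W
In dBm: 10 log₁₀(1.57×10⁻¹⁴ / 10⁻³) = −108.0 dBm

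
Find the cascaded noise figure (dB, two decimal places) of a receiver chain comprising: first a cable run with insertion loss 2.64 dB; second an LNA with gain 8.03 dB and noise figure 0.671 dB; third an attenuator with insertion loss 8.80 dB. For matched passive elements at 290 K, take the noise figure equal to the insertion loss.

Convert to linear (a loss of L dB is a gain of −L dB): F_i = 10^(NF_i/10), G_i = 10^(G_i,dB/10)
  Stage 1: F_1 = 10^(2.64/10) = 1.837, G_1 = 10^(−2.64/10) = 0.5445
  Stage 2: F_2 = 10^(0.671/10) = 1.167, G_2 = 10^(8.03/10) = 6.353
  Stage 3: F_3 = 10^(8.80/10) = 7.586, G_3 = 10^(−8.80/10) = 0.1318
Friis cascade:
  F = 1.837 + (1.167 − 1)/0.5445 + (7.586 − 1)/3.459 = 4.047
NF = 10 log₁₀(4.047) = 6.07 dB

6.07 dB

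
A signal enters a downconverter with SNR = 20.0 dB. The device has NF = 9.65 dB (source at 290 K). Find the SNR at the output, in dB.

10.35 dB

By definition F = SNR_in/SNR_out, so in dB: SNR_out = SNR_in − NF
SNR_out = 20.0 − 9.65 = 10.35 dB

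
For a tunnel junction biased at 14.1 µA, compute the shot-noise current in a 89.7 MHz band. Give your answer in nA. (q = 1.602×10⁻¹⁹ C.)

I_n = √(2qI·B)
2qI·B = 2 × 1.602×10⁻¹⁹ × 1.41×10⁻⁵ × 8.97×10⁷ = 4.05×10⁻¹⁶ A²
I_n = √(4.05×10⁻¹⁶) = 2.01×10⁻⁸ A = 20.1 nA

20.1 nA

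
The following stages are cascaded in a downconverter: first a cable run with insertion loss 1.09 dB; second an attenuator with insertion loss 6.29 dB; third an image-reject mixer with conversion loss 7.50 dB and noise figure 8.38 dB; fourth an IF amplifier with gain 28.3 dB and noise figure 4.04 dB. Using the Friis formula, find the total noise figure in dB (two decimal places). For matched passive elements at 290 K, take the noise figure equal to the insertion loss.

19.29 dB

Convert to linear (a loss of L dB is a gain of −L dB): F_i = 10^(NF_i/10), G_i = 10^(G_i,dB/10)
  Stage 1: F_1 = 10^(1.09/10) = 1.285, G_1 = 10^(−1.09/10) = 0.7780
  Stage 2: F_2 = 10^(6.29/10) = 4.256, G_2 = 10^(−6.29/10) = 0.2350
  Stage 3: F_3 = 10^(8.38/10) = 6.887, G_3 = 10^(−7.50/10) = 0.1778
  Stage 4: F_4 = 10^(4.04/10) = 2.535, G_4 = 10^(28.3/10) = 676.1
Friis cascade:
  F = 1.285 + (4.256 − 1)/0.7780 + (6.887 − 1)/0.1828 + (2.535 − 1)/0.03251 = 84.89
NF = 10 log₁₀(84.89) = 19.29 dB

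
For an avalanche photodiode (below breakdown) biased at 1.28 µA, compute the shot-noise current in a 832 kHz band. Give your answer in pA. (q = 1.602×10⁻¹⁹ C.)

I_n = √(2qI·B)
2qI·B = 2 × 1.602×10⁻¹⁹ × 1.28×10⁻⁶ × 8.32×10⁵ = 3.41×10⁻¹⁹ A²
I_n = √(3.41×10⁻¹⁹) = 5.84×10⁻¹⁰ A = 584 pA

584 pA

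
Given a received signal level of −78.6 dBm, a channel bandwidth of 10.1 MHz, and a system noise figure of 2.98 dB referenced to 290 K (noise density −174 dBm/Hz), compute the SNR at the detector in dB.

22.4 dB

Noise floor: N = −174 + 10 log₁₀(B) + NF
10 log₁₀(1.01×10⁷) = 70.04 dB
N = −174 + 70.04 + 2.98 = −100.98 dBm
SNR = P_sig − N = −78.6 − (−100.98) = 22.38 dB → 22.4 dB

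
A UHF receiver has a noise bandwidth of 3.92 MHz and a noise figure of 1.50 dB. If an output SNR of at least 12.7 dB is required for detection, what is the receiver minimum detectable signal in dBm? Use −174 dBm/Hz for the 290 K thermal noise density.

Sensitivity = −174 + 10 log₁₀(B) + NF + SNR_min
= −174 + 65.93 + 1.50 + 12.7
= −93.87 dBm → −93.9 dBm

−93.9 dBm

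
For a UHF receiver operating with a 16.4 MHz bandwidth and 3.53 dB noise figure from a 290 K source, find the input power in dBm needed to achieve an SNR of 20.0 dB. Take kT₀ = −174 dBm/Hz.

−78.3 dBm

Sensitivity = −174 + 10 log₁₀(B) + NF + SNR_min
= −174 + 72.15 + 3.53 + 20.0
= −78.32 dBm → −78.3 dBm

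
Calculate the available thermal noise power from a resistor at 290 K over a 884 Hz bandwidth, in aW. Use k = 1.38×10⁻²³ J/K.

3.54 aW

P_n = kTB = 1.38×10⁻²³ × 290 × 8.84×10² = 3.54×10⁻¹⁸ W = 3.54 aW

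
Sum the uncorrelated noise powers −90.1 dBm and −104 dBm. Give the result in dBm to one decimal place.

Convert to linear, add, convert back:
P₁ = 9.77×10⁻¹³ W, P₂ = 3.98×10⁻¹⁴ W
P_tot = 1.02×10⁻¹² W → 10 log₁₀(P_tot / 10⁻³) = −89.9 dBm

−89.9 dBm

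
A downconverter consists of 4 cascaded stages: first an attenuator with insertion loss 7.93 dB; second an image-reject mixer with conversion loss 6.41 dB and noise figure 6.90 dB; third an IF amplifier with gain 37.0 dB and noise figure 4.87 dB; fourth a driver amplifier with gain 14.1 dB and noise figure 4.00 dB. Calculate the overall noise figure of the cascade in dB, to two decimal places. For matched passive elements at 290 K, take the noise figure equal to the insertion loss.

Convert to linear (a loss of L dB is a gain of −L dB): F_i = 10^(NF_i/10), G_i = 10^(G_i,dB/10)
  Stage 1: F_1 = 10^(7.93/10) = 6.209, G_1 = 10^(−7.93/10) = 0.1611
  Stage 2: F_2 = 10^(6.90/10) = 4.898, G_2 = 10^(−6.41/10) = 0.2286
  Stage 3: F_3 = 10^(4.87/10) = 3.069, G_3 = 10^(37.0/10) = 5012
  Stage 4: F_4 = 10^(4.00/10) = 2.512, G_4 = 10^(14.1/10) = 25.70
Friis cascade:
  F = 6.209 + (4.898 − 1)/0.1611 + (3.069 − 1)/0.03681 + (2.512 − 1)/184.5 = 86.62
NF = 10 log₁₀(86.62) = 19.38 dB

19.38 dB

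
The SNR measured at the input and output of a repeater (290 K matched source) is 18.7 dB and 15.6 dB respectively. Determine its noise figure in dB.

NF (dB) = SNR_in(dB) − SNR_out(dB) when the source is at T₀
NF = 18.7 − 15.6 = 3.1 dB

3.1 dB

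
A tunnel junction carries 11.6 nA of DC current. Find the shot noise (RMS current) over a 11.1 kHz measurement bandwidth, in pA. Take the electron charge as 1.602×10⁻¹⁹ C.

I_n = √(2qI·B)
2qI·B = 2 × 1.602×10⁻¹⁹ × 1.16×10⁻⁸ × 1.11×10⁴ = 4.13×10⁻²³ A²
I_n = √(4.13×10⁻²³) = 6.42×10⁻¹² A = 6.42 pA

6.42 pA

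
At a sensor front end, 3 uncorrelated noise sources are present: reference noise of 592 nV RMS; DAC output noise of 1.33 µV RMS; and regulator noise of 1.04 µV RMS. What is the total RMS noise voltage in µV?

Uncorrelated sources add in power (mean-square): V_tot = √(ΣV_i²)
V_tot = √[(5.92×10⁻⁷)² + (1.33×10⁻⁶)² + (1.04×10⁻⁶)²] = 1.79×10⁻⁶ V = 1.79 µV

1.79 µV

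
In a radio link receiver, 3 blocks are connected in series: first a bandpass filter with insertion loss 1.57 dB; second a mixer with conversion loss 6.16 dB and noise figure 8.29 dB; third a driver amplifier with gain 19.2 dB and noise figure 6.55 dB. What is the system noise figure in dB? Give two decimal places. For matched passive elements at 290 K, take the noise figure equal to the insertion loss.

Convert to linear (a loss of L dB is a gain of −L dB): F_i = 10^(NF_i/10), G_i = 10^(G_i,dB/10)
  Stage 1: F_1 = 10^(1.57/10) = 1.435, G_1 = 10^(−1.57/10) = 0.6966
  Stage 2: F_2 = 10^(8.29/10) = 6.745, G_2 = 10^(−6.16/10) = 0.2421
  Stage 3: F_3 = 10^(6.55/10) = 4.519, G_3 = 10^(19.2/10) = 83.18
Friis cascade:
  F = 1.435 + (6.745 − 1)/0.6966 + (4.519 − 1)/0.1687 = 30.55
NF = 10 log₁₀(30.55) = 14.85 dB

14.85 dB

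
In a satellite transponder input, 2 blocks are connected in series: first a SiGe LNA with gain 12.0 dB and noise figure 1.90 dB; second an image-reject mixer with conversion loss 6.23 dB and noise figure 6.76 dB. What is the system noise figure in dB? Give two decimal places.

2.52 dB

Convert to linear (a loss of L dB is a gain of −L dB): F_i = 10^(NF_i/10), G_i = 10^(G_i,dB/10)
  Stage 1: F_1 = 10^(1.90/10) = 1.549, G_1 = 10^(12.0/10) = 15.85
  Stage 2: F_2 = 10^(6.76/10) = 4.742, G_2 = 10^(−6.23/10) = 0.2382
Friis cascade:
  F = 1.549 + (4.742 − 1)/15.85 = 1.785
NF = 10 log₁₀(1.785) = 2.52 dB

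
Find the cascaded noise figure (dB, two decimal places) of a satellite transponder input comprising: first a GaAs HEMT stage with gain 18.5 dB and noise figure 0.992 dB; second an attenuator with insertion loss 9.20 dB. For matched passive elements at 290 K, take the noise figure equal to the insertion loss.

Convert to linear (a loss of L dB is a gain of −L dB): F_i = 10^(NF_i/10), G_i = 10^(G_i,dB/10)
  Stage 1: F_1 = 10^(0.992/10) = 1.257, G_1 = 10^(18.5/10) = 70.79
  Stage 2: F_2 = 10^(9.20/10) = 8.318, G_2 = 10^(−9.20/10) = 0.1202
Friis cascade:
  F = 1.257 + (8.318 − 1)/70.79 = 1.360
NF = 10 log₁₀(1.360) = 1.34 dB

1.34 dB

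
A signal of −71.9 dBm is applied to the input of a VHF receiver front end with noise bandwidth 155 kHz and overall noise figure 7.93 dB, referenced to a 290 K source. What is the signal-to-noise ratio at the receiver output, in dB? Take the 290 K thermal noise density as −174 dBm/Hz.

42.3 dB

Noise floor: N = −174 + 10 log₁₀(B) + NF
10 log₁₀(1.55×10⁵) = 51.9 dB
N = −174 + 51.9 + 7.93 = −114.17 dBm
SNR = P_sig − N = −71.9 − (−114.17) = 42.27 dB → 42.3 dB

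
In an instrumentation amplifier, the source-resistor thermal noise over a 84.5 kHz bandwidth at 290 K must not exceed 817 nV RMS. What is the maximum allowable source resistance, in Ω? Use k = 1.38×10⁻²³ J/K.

Johnson–Nyquist: V_n = √(4kTRB) ⇒ R = V_n² / (4kTB)
4kTB = 4 × 1.38×10⁻²³ × 290 × 8.45×10⁴ = 1.35×10⁻¹⁵
R = (8.17×10⁻⁷)² / 1.35×10⁻¹⁵ = 4.93×10² Ω = 493 Ω

493 Ω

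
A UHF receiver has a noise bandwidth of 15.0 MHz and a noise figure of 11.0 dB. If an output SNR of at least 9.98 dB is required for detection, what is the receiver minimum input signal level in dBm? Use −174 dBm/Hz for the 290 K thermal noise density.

Sensitivity = −174 + 10 log₁₀(B) + NF + SNR_min
= −174 + 71.76 + 11.0 + 9.98
= −81.26 dBm → −81.3 dBm

−81.3 dBm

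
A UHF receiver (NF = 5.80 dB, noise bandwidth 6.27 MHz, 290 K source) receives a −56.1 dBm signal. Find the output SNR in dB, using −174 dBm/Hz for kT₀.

44.1 dB

Noise floor: N = −174 + 10 log₁₀(B) + NF
10 log₁₀(6.27×10⁶) = 67.97 dB
N = −174 + 67.97 + 5.80 = −100.23 dBm
SNR = P_sig − N = −56.1 − (−100.23) = 44.13 dB → 44.1 dB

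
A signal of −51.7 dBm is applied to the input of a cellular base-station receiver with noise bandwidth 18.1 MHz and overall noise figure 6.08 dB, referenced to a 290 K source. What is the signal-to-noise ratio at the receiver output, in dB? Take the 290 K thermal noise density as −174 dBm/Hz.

43.6 dB

Noise floor: N = −174 + 10 log₁₀(B) + NF
10 log₁₀(1.81×10⁷) = 72.58 dB
N = −174 + 72.58 + 6.08 = −95.34 dBm
SNR = P_sig − N = −51.7 − (−95.34) = 43.64 dB → 43.6 dB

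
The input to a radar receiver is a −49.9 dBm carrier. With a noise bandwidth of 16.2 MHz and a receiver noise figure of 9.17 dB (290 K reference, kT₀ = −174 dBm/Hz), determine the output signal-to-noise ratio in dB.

42.8 dB

Noise floor: N = −174 + 10 log₁₀(B) + NF
10 log₁₀(1.62×10⁷) = 72.1 dB
N = −174 + 72.1 + 9.17 = −92.73 dBm
SNR = P_sig − N = −49.9 − (−92.73) = 42.83 dB → 42.8 dB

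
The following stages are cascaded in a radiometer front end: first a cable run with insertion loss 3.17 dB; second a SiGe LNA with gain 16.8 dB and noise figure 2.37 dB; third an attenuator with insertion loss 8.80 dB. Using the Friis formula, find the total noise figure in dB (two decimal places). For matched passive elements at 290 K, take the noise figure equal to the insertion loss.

Convert to linear (a loss of L dB is a gain of −L dB): F_i = 10^(NF_i/10), G_i = 10^(G_i,dB/10)
  Stage 1: F_1 = 10^(3.17/10) = 2.075, G_1 = 10^(−3.17/10) = 0.4819
  Stage 2: F_2 = 10^(2.37/10) = 1.726, G_2 = 10^(16.8/10) = 47.86
  Stage 3: F_3 = 10^(8.80/10) = 7.586, G_3 = 10^(−8.80/10) = 0.1318
Friis cascade:
  F = 2.075 + (1.726 − 1)/0.4819 + (7.586 − 1)/23.07 = 3.866
NF = 10 log₁₀(3.866) = 5.87 dB

5.87 dB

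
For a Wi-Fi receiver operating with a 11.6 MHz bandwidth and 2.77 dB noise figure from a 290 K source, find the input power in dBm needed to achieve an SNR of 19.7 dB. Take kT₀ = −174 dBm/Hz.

Sensitivity = −174 + 10 log₁₀(B) + NF + SNR_min
= −174 + 70.64 + 2.77 + 19.7
= −80.89 dBm → −80.9 dBm

−80.9 dBm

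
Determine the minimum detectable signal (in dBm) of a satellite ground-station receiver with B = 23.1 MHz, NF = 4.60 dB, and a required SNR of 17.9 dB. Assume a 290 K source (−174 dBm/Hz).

Sensitivity = −174 + 10 log₁₀(B) + NF + SNR_min
= −174 + 73.64 + 4.60 + 17.9
= −77.86 dBm → −77.9 dBm

−77.9 dBm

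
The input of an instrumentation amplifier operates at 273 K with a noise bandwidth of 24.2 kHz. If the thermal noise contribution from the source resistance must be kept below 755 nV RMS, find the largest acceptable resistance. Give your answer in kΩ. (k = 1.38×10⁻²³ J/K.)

1.56 kΩ

Johnson–Nyquist: V_n = √(4kTRB) ⇒ R = V_n² / (4kTB)
4kTB = 4 × 1.38×10⁻²³ × 273 × 2.42×10⁴ = 3.65×10⁻¹⁶
R = (7.55×10⁻⁷)² / 3.65×10⁻¹⁶ = 1.56×10³ Ω = 1.56 kΩ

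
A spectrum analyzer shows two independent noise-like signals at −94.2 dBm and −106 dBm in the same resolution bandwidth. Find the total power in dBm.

−93.9 dBm

Convert to linear, add, convert back:
P₁ = 3.80×10⁻¹³ W, P₂ = 2.51×10⁻¹⁴ W
P_tot = 4.05×10⁻¹³ W → 10 log₁₀(P_tot / 10⁻³) = −93.9 dBm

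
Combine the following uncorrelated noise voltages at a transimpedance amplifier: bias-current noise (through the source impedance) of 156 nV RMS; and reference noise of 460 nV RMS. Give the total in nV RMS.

Uncorrelated sources add in power (mean-square): V_tot = √(ΣV_i²)
V_tot = √[(1.56×10⁻⁷)² + (4.60×10⁻⁷)²] = 4.86×10⁻⁷ V = 486 nV

486 nV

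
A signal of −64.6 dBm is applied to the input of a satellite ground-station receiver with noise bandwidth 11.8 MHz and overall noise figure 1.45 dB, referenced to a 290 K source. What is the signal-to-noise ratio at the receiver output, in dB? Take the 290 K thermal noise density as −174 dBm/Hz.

37.2 dB

Noise floor: N = −174 + 10 log₁₀(B) + NF
10 log₁₀(1.18×10⁷) = 70.72 dB
N = −174 + 70.72 + 1.45 = −101.83 dBm
SNR = P_sig − N = −64.6 − (−101.83) = 37.23 dB → 37.2 dB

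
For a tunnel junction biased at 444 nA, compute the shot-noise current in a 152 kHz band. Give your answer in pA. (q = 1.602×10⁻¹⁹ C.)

147 pA

I_n = √(2qI·B)
2qI·B = 2 × 1.602×10⁻¹⁹ × 4.44×10⁻⁷ × 1.52×10⁵ = 2.16×10⁻²⁰ A²
I_n = √(2.16×10⁻²⁰) = 1.47×10⁻¹⁰ A = 147 pA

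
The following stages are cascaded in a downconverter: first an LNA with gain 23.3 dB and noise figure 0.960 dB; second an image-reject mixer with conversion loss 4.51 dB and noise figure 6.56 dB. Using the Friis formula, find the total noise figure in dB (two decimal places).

1.02 dB

Convert to linear (a loss of L dB is a gain of −L dB): F_i = 10^(NF_i/10), G_i = 10^(G_i,dB/10)
  Stage 1: F_1 = 10^(0.960/10) = 1.247, G_1 = 10^(23.3/10) = 213.8
  Stage 2: F_2 = 10^(6.56/10) = 4.529, G_2 = 10^(−4.51/10) = 0.3540
Friis cascade:
  F = 1.247 + (4.529 − 1)/213.8 = 1.264
NF = 10 log₁₀(1.264) = 1.02 dB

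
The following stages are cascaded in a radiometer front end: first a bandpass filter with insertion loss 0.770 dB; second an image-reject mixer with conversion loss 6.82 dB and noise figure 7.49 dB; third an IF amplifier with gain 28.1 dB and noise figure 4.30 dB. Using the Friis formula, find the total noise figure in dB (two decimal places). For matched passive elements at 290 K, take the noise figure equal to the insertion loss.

12.15 dB

Convert to linear (a loss of L dB is a gain of −L dB): F_i = 10^(NF_i/10), G_i = 10^(G_i,dB/10)
  Stage 1: F_1 = 10^(0.770/10) = 1.194, G_1 = 10^(−0.770/10) = 0.8375
  Stage 2: F_2 = 10^(7.49/10) = 5.610, G_2 = 10^(−6.82/10) = 0.2080
  Stage 3: F_3 = 10^(4.30/10) = 2.692, G_3 = 10^(28.1/10) = 645.7
Friis cascade:
  F = 1.194 + (5.610 − 1)/0.8375 + (2.692 − 1)/0.1742 = 16.41
NF = 10 log₁₀(16.41) = 12.15 dB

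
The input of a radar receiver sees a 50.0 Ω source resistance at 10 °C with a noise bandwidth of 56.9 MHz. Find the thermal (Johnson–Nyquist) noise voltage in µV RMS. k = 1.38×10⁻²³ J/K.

6.67 µV

T = 10 °C + 273.15 = 283.15 K
V_n = √(4kTRB)
4kTRB = 4 × 1.38×10⁻²³ × 283.15 × 5.00×10¹ × 5.69×10⁷ = 4.45×10⁻¹¹ V²
V_n = √(4.45×10⁻¹¹) = 6.67×10⁻⁶ V = 6.67 µV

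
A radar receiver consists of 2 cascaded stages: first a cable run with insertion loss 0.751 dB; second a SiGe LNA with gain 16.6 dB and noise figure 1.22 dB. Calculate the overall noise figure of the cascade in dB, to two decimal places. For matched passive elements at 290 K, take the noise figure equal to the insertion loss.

Convert to linear (a loss of L dB is a gain of −L dB): F_i = 10^(NF_i/10), G_i = 10^(G_i,dB/10)
  Stage 1: F_1 = 10^(0.751/10) = 1.189, G_1 = 10^(−0.751/10) = 0.8412
  Stage 2: F_2 = 10^(1.22/10) = 1.324, G_2 = 10^(16.6/10) = 45.71
Friis cascade:
  F = 1.189 + (1.324 − 1)/0.8412 = 1.574
NF = 10 log₁₀(1.574) = 1.97 dB

1.97 dB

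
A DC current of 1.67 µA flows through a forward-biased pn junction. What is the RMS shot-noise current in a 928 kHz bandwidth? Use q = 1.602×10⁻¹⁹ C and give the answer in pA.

I_n = √(2qI·B)
2qI·B = 2 × 1.602×10⁻¹⁹ × 1.67×10⁻⁶ × 9.28×10⁵ = 4.97×10⁻¹⁹ A²
I_n = √(4.97×10⁻¹⁹) = 7.05×10⁻¹⁰ A = 705 pA

705 pA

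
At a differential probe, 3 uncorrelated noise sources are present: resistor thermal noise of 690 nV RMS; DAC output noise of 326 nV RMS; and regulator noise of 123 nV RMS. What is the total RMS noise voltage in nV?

773 nV

Uncorrelated sources add in power (mean-square): V_tot = √(ΣV_i²)
V_tot = √[(6.90×10⁻⁷)² + (3.26×10⁻⁷)² + (1.23×10⁻⁷)²] = 7.73×10⁻⁷ V = 773 nV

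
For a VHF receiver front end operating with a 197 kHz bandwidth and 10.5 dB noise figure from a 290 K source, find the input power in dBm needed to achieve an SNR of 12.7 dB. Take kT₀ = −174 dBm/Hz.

Sensitivity = −174 + 10 log₁₀(B) + NF + SNR_min
= −174 + 52.94 + 10.5 + 12.7
= −97.86 dBm → −97.9 dBm

−97.9 dBm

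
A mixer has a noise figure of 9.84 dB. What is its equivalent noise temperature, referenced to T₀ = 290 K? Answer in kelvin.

2505 K

F = 10^(9.84/10) = 9.63829
T_e = (F − 1)·T₀ = (9.63829 − 1) × 290 = 2505 K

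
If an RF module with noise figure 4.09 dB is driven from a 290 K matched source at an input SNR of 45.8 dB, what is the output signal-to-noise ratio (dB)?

41.71 dB

By definition F = SNR_in/SNR_out, so in dB: SNR_out = SNR_in − NF
SNR_out = 45.8 − 4.09 = 41.71 dB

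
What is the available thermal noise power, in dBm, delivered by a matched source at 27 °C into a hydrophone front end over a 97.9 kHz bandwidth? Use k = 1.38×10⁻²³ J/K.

−123.9 dBm

T = 27 °C + 273.15 = 300.15 K
P_n = kTB = 1.38×10⁻²³ × 300.15 × 9.79×10⁴ = 4.06×10⁻¹⁶ W
In dBm: 10 log₁₀(4.06×10⁻¹⁶ / 10⁻³) = −123.9 dBm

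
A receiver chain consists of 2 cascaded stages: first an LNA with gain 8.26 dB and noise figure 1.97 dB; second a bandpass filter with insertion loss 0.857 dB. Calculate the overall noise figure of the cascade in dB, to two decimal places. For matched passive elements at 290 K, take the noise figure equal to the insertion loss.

2.06 dB

Convert to linear (a loss of L dB is a gain of −L dB): F_i = 10^(NF_i/10), G_i = 10^(G_i,dB/10)
  Stage 1: F_1 = 10^(1.97/10) = 1.574, G_1 = 10^(8.26/10) = 6.699
  Stage 2: F_2 = 10^(0.857/10) = 1.218, G_2 = 10^(−0.857/10) = 0.8209
Friis cascade:
  F = 1.574 + (1.218 − 1)/6.699 = 1.607
NF = 10 log₁₀(1.607) = 2.06 dB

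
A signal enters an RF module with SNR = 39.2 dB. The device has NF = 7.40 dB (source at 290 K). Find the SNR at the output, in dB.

31.80 dB

By definition F = SNR_in/SNR_out, so in dB: SNR_out = SNR_in − NF
SNR_out = 39.2 − 7.40 = 31.80 dB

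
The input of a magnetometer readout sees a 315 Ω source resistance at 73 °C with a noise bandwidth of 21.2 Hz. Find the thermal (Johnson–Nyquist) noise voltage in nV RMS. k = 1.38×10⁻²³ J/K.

11.3 nV

T = 73 °C + 273.15 = 346.15 K
V_n = √(4kTRB)
4kTRB = 4 × 1.38×10⁻²³ × 346.15 × 3.15×10² × 2.12×10¹ = 1.28×10⁻¹⁶ V²
V_n = √(1.28×10⁻¹⁶) = 1.13×10⁻⁸ V = 11.3 nV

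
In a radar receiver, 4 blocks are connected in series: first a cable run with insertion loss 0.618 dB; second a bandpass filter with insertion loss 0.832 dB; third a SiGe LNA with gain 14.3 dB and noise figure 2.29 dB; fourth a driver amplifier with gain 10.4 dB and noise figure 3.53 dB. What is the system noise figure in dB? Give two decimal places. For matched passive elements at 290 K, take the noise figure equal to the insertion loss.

3.86 dB

Convert to linear (a loss of L dB is a gain of −L dB): F_i = 10^(NF_i/10), G_i = 10^(G_i,dB/10)
  Stage 1: F_1 = 10^(0.618/10) = 1.153, G_1 = 10^(−0.618/10) = 0.8674
  Stage 2: F_2 = 10^(0.832/10) = 1.211, G_2 = 10^(−0.832/10) = 0.8257
  Stage 3: F_3 = 10^(2.29/10) = 1.694, G_3 = 10^(14.3/10) = 26.92
  Stage 4: F_4 = 10^(3.53/10) = 2.254, G_4 = 10^(10.4/10) = 10.96
Friis cascade:
  F = 1.153 + (1.211 − 1)/0.8674 + (1.694 − 1)/0.7161 + (2.254 − 1)/19.28 = 2.431
NF = 10 log₁₀(2.431) = 3.86 dB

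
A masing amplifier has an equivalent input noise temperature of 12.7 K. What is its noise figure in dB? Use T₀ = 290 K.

F = 1 + T_e/T₀ = 1 + 12.7/290 = 1.04379
NF = 10 log₁₀(1.04379) = 0.186 dB

0.186 dB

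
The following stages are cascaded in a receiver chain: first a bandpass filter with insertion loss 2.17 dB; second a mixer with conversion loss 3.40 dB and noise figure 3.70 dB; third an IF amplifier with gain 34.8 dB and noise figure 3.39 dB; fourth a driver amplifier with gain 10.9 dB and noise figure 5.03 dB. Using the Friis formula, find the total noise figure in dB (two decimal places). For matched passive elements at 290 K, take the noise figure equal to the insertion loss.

9.10 dB

Convert to linear (a loss of L dB is a gain of −L dB): F_i = 10^(NF_i/10), G_i = 10^(G_i,dB/10)
  Stage 1: F_1 = 10^(2.17/10) = 1.648, G_1 = 10^(−2.17/10) = 0.6067
  Stage 2: F_2 = 10^(3.70/10) = 2.344, G_2 = 10^(−3.40/10) = 0.4571
  Stage 3: F_3 = 10^(3.39/10) = 2.183, G_3 = 10^(34.8/10) = 3020
  Stage 4: F_4 = 10^(5.03/10) = 3.184, G_4 = 10^(10.9/10) = 12.30
Friis cascade:
  F = 1.648 + (2.344 − 1)/0.6067 + (2.183 − 1)/0.2773 + (3.184 − 1)/837.5 = 8.131
NF = 10 log₁₀(8.131) = 9.10 dB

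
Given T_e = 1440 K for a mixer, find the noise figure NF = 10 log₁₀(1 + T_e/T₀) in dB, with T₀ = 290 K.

F = 1 + T_e/T₀ = 1 + 1440/290 = 5.96552
NF = 10 log₁₀(5.96552) = 7.76 dB

7.76 dB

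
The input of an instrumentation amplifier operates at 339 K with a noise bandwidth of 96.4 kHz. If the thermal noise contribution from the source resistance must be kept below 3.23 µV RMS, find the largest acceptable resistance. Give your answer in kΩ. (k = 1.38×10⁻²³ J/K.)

Johnson–Nyquist: V_n = √(4kTRB) ⇒ R = V_n² / (4kTB)
4kTB = 4 × 1.38×10⁻²³ × 339 × 9.64×10⁴ = 1.80×10⁻¹⁵
R = (3.23×10⁻⁶)² / 1.80×10⁻¹⁵ = 5.78×10³ Ω = 5.78 kΩ

5.78 kΩ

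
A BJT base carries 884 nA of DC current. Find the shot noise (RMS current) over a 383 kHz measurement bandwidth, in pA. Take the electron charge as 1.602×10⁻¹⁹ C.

329 pA

I_n = √(2qI·B)
2qI·B = 2 × 1.602×10⁻¹⁹ × 8.84×10⁻⁷ × 3.83×10⁵ = 1.08×10⁻¹⁹ A²
I_n = √(1.08×10⁻¹⁹) = 3.29×10⁻¹⁰ A = 329 pA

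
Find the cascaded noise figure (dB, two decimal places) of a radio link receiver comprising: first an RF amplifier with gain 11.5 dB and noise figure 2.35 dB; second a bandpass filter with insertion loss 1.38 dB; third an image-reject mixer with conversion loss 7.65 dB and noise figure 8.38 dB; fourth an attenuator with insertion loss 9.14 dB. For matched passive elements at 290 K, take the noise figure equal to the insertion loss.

Convert to linear (a loss of L dB is a gain of −L dB): F_i = 10^(NF_i/10), G_i = 10^(G_i,dB/10)
  Stage 1: F_1 = 10^(2.35/10) = 1.718, G_1 = 10^(11.5/10) = 14.13
  Stage 2: F_2 = 10^(1.38/10) = 1.374, G_2 = 10^(−1.38/10) = 0.7278
  Stage 3: F_3 = 10^(8.38/10) = 6.887, G_3 = 10^(−7.65/10) = 0.1718
  Stage 4: F_4 = 10^(9.14/10) = 8.204, G_4 = 10^(−9.14/10) = 0.1219
Friis cascade:
  F = 1.718 + (1.374 − 1)/14.13 + (6.887 − 1)/10.28 + (8.204 − 1)/1.766 = 6.396
NF = 10 log₁₀(6.396) = 8.06 dB

8.06 dB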